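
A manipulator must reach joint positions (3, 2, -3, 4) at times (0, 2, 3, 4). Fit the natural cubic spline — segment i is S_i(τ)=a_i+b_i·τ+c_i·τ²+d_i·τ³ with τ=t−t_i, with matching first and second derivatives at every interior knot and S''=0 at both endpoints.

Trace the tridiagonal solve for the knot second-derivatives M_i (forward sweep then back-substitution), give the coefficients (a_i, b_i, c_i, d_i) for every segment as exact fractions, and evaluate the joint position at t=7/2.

Δ: Δ0=-1/2, Δ1=-5, Δ2=7
row 1: diag=6, rhs=-27; c'=1/6, d'=-9/2
row 2: denom=4−1·1/6=23/6; d'=(72−1·-9/2)/(23/6)=459/23
back: M2=459/23
back: M1=-9/2−1/6·459/23=-180/23
M: M0=0, M1=-180/23, M2=459/23, M3=0
seg 0: a=3, c=M0/2=0, d=(M1−M0)/(6·2)=-15/23, b=Δ0−h0·(2M0+M1)/6=97/46
seg 1: a=2, c=M1/2=-90/23, d=(M2−M1)/(6·1)=213/46, b=Δ1−h1·(2M1+M2)/6=-263/46
seg 2: a=-3, c=M2/2=459/46, d=(M3−M2)/(6·1)=-153/46, b=Δ2−h2·(2M2+M3)/6=8/23
t_q=7/2 → seg 2, τ=1/2; S=-3+8/23·τ+459/46·τ²+-153/46·τ³=-275/368

  seg 0: a=3 b=97/46 c=0 d=-15/23
  seg 1: a=2 b=-263/46 c=-90/23 d=213/46
  seg 2: a=-3 b=8/23 c=459/46 d=-153/46
S(7/2) = -275/368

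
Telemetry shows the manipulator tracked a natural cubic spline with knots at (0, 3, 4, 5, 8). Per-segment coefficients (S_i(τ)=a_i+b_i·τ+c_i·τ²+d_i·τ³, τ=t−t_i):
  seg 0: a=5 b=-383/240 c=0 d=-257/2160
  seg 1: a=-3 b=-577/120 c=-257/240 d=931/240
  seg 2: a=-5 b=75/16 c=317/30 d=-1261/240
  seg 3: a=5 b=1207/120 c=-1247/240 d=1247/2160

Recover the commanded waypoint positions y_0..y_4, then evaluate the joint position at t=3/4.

y_0 = S_0(0) = a_0 = 5
y_1 = S_1(0) = a_1 = -3
y_2 = S_2(0) = a_2 = -5
y_3 = S_3(0) = a_3 = 5
y_4 = S_3(3) = 4
t_q=3/4 is in segment 0 (τ=3/4); S_0(τ)=3843/1024

y_0=5 y_1=-3 y_2=-5 y_3=5 y_4=4
S(3/4) = 3843/1024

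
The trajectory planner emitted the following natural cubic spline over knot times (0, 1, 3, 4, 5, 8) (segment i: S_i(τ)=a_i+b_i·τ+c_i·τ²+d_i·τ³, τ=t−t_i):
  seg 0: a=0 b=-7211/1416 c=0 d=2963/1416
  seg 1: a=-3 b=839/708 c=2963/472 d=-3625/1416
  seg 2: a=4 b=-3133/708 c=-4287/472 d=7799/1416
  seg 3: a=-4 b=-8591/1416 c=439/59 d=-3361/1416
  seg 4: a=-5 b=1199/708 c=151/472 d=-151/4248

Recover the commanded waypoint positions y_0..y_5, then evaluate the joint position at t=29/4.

y_0=0 y_1=-3 y_2=4 y_3=-4 y_4=-5 y_5=2
S(29/4) = 757/30208

y_0 = S_0(0) = a_0 = 0
y_1 = S_1(0) = a_1 = -3
y_2 = S_2(0) = a_2 = 4
y_3 = S_3(0) = a_3 = -4
y_4 = S_4(0) = a_4 = -5
y_5 = S_4(3) = 2
t_q=29/4 is in segment 4 (τ=9/4); S_4(τ)=757/30208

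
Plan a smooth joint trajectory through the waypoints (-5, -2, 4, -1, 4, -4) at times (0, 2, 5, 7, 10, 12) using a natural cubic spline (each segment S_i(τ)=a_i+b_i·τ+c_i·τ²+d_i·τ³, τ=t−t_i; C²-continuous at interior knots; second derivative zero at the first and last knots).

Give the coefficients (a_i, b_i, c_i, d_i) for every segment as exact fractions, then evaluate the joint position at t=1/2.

  seg 0: a=-5 b=15581/15762 c=0 d=4031/31524
  seg 1: a=-2 b=39767/15762 c=4031/5254 d=-22261/70929
  seg 2: a=4 b=-21241/15762 c=-32429/15762 d=631/852
  seg 3: a=-1 b=-3625/5254 c=18806/7881 d=-75691/141858
  seg 4: a=4 b=-2046/2627 c=-12693/5254 d=4231/10508
S(1/2) = -377427/84064

Δ: Δ0=3/2, Δ1=2, Δ2=-5/2, Δ3=5/3, Δ4=-4
row 1: diag=10, rhs=3; c'=3/10, d'=3/10
row 2: denom=10−3·3/10=91/10; d'=(-27−3·3/10)/(91/10)=-279/91
row 3: denom=10−2·20/91=870/91; d'=(25−2·-279/91)/(870/91)=2833/870
row 4: denom=10−3·91/290=2627/290; d'=(-34−3·2833/870)/(2627/290)=-12693/2627
back: M4=-12693/2627
back: M3=2833/870−91/290·-12693/2627=37612/7881
back: M2=-279/91−20/91·37612/7881=-32429/7881
back: M1=3/10−3/10·-32429/7881=4031/2627
M: M0=0, M1=4031/2627, M2=-32429/7881, M3=37612/7881, M4=-12693/2627, M5=0
seg 0: a=-5, c=M0/2=0, d=(M1−M0)/(6·2)=4031/31524, b=Δ0−h0·(2M0+M1)/6=15581/15762
seg 1: a=-2, c=M1/2=4031/5254, d=(M2−M1)/(6·3)=-22261/70929, b=Δ1−h1·(2M1+M2)/6=39767/15762
seg 2: a=4, c=M2/2=-32429/15762, d=(M3−M2)/(6·2)=631/852, b=Δ2−h2·(2M2+M3)/6=-21241/15762
seg 3: a=-1, c=M3/2=18806/7881, d=(M4−M3)/(6·3)=-75691/141858, b=Δ3−h3·(2M3+M4)/6=-3625/5254
seg 4: a=4, c=M4/2=-12693/5254, d=(M5−M4)/(6·2)=4231/10508, b=Δ4−h4·(2M4+M5)/6=-2046/2627
t_q=1/2 → seg 0, τ=1/2; S=-5+15581/15762·τ+0·τ²+4031/31524·τ³=-377427/84064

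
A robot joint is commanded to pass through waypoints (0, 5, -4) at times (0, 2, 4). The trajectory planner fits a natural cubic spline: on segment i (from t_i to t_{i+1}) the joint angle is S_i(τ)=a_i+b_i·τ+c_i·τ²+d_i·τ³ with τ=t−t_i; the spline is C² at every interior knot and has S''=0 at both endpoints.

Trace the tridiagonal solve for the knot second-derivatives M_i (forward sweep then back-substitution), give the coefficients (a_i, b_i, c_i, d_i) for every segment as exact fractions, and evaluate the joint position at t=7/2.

  seg 0: a=0 b=17/4 c=0 d=-7/16
  seg 1: a=5 b=-1 c=-21/8 d=7/16
S(7/2) = -119/128

Δ: Δ0=5/2, Δ1=-9/2
row 1: diag=8, rhs=-42; c'=1/4, d'=-21/4
back: M1=-21/4
M: M0=0, M1=-21/4, M2=0
seg 0: a=0, c=M0/2=0, d=(M1−M0)/(6·2)=-7/16, b=Δ0−h0·(2M0+M1)/6=17/4
seg 1: a=5, c=M1/2=-21/8, d=(M2−M1)/(6·2)=7/16, b=Δ1−h1·(2M1+M2)/6=-1
t_q=7/2 → seg 1, τ=3/2; S=5+-1·τ+-21/8·τ²+7/16·τ³=-119/128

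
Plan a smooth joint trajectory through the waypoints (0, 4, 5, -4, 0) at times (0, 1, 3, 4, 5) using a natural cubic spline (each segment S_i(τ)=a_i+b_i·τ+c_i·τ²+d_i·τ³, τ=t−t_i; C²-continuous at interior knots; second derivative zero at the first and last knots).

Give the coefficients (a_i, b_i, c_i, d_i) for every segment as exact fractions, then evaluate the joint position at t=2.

  seg 0: a=0 b=933/244 c=0 d=43/244
  seg 1: a=4 b=531/122 c=129/244 d=-599/488
  seg 2: a=5 b=-504/61 c=-417/61 d=372/61
  seg 3: a=-4 b=-222/61 c=699/61 d=-233/61
S(2) = 3735/488

Δ: Δ0=4, Δ1=1/2, Δ2=-9, Δ3=4
row 1: diag=6, rhs=-21; c'=1/3, d'=-7/2
row 2: denom=6−2·1/3=16/3; d'=(-57−2·-7/2)/(16/3)=-75/8
row 3: denom=4−1·3/16=61/16; d'=(78−1·-75/8)/(61/16)=1398/61
back: M3=1398/61
back: M2=-75/8−3/16·1398/61=-834/61
back: M1=-7/2−1/3·-834/61=129/122
M: M0=0, M1=129/122, M2=-834/61, M3=1398/61, M4=0
seg 0: a=0, c=M0/2=0, d=(M1−M0)/(6·1)=43/244, b=Δ0−h0·(2M0+M1)/6=933/244
seg 1: a=4, c=M1/2=129/244, d=(M2−M1)/(6·2)=-599/488, b=Δ1−h1·(2M1+M2)/6=531/122
seg 2: a=5, c=M2/2=-417/61, d=(M3−M2)/(6·1)=372/61, b=Δ2−h2·(2M2+M3)/6=-504/61
seg 3: a=-4, c=M3/2=699/61, d=(M4−M3)/(6·1)=-233/61, b=Δ3−h3·(2M3+M4)/6=-222/61
t_q=2 → seg 1, τ=1; S=4+531/122·τ+129/244·τ²+-599/488·τ³=3735/488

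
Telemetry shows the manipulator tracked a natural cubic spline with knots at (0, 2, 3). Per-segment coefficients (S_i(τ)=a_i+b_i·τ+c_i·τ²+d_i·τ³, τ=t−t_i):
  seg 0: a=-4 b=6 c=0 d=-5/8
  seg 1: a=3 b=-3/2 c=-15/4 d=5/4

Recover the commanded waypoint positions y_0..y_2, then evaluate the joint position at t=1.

y_0=-4 y_1=3 y_2=-1
S(1) = 11/8

y_0 = S_0(0) = a_0 = -4
y_1 = S_1(0) = a_1 = 3
y_2 = S_1(1) = -1
t_q=1 is in segment 0 (τ=1); S_0(τ)=11/8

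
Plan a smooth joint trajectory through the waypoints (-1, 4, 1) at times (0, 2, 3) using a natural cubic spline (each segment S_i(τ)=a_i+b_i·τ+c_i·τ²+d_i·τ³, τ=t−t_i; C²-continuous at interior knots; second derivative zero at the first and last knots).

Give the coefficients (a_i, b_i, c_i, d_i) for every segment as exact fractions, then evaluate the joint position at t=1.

Δ: Δ0=5/2, Δ1=-3
row 1: diag=6, rhs=-33; c'=1/6, d'=-11/2
back: M1=-11/2
M: M0=0, M1=-11/2, M2=0
seg 0: a=-1, c=M0/2=0, d=(M1−M0)/(6·2)=-11/24, b=Δ0−h0·(2M0+M1)/6=13/3
seg 1: a=4, c=M1/2=-11/4, d=(M2−M1)/(6·1)=11/12, b=Δ1−h1·(2M1+M2)/6=-7/6
t_q=1 → seg 0, τ=1; S=-1+13/3·τ+0·τ²+-11/24·τ³=23/8

  seg 0: a=-1 b=13/3 c=0 d=-11/24
  seg 1: a=4 b=-7/6 c=-11/4 d=11/12
S(1) = 23/8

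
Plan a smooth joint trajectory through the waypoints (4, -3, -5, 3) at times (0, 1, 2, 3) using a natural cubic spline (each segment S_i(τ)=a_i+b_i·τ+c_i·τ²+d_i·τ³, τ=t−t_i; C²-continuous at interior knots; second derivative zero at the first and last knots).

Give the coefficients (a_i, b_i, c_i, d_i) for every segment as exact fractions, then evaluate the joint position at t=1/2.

  seg 0: a=4 b=-23/3 c=0 d=2/3
  seg 1: a=-3 b=-17/3 c=2 d=5/3
  seg 2: a=-5 b=10/3 c=7 d=-7/3
S(1/2) = 1/4

Δ: Δ0=-7, Δ1=-2, Δ2=8
row 1: diag=4, rhs=30; c'=1/4, d'=15/2
row 2: denom=4−1·1/4=15/4; d'=(60−1·15/2)/(15/4)=14
back: M2=14
back: M1=15/2−1/4·14=4
M: M0=0, M1=4, M2=14, M3=0
seg 0: a=4, c=M0/2=0, d=(M1−M0)/(6·1)=2/3, b=Δ0−h0·(2M0+M1)/6=-23/3
seg 1: a=-3, c=M1/2=2, d=(M2−M1)/(6·1)=5/3, b=Δ1−h1·(2M1+M2)/6=-17/3
seg 2: a=-5, c=M2/2=7, d=(M3−M2)/(6·1)=-7/3, b=Δ2−h2·(2M2+M3)/6=10/3
t_q=1/2 → seg 0, τ=1/2; S=4+-23/3·τ+0·τ²+2/3·τ³=1/4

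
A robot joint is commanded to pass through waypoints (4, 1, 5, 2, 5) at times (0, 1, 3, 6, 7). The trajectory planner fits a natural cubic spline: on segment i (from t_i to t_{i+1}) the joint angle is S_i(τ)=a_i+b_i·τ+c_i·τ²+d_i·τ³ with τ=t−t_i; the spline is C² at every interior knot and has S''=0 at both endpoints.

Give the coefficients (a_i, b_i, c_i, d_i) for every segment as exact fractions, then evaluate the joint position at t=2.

Δ: Δ0=-3, Δ1=2, Δ2=-1, Δ3=3
row 1: diag=6, rhs=30; c'=1/3, d'=5
row 2: denom=10−2·1/3=28/3; d'=(-18−2·5)/(28/3)=-3
row 3: denom=8−3·9/28=197/28; d'=(24−3·-3)/(197/28)=924/197
back: M3=924/197
back: M2=-3−9/28·924/197=-888/197
back: M1=5−1/3·-888/197=1281/197
M: M0=0, M1=1281/197, M2=-888/197, M3=924/197, M4=0
seg 0: a=4, c=M0/2=0, d=(M1−M0)/(6·1)=427/394, b=Δ0−h0·(2M0+M1)/6=-1609/394
seg 1: a=1, c=M1/2=1281/394, d=(M2−M1)/(6·2)=-723/788, b=Δ1−h1·(2M1+M2)/6=-164/197
seg 2: a=5, c=M2/2=-444/197, d=(M3−M2)/(6·3)=302/591, b=Δ2−h2·(2M2+M3)/6=229/197
seg 3: a=2, c=M3/2=462/197, d=(M4−M3)/(6·1)=-154/197, b=Δ3−h3·(2M3+M4)/6=283/197
t_q=2 → seg 1, τ=1; S=1+-164/197·τ+1281/394·τ²+-723/788·τ³=1971/788

  seg 0: a=4 b=-1609/394 c=0 d=427/394
  seg 1: a=1 b=-164/197 c=1281/394 d=-723/788
  seg 2: a=5 b=229/197 c=-444/197 d=302/591
  seg 3: a=2 b=283/197 c=462/197 d=-154/197
S(2) = 1971/788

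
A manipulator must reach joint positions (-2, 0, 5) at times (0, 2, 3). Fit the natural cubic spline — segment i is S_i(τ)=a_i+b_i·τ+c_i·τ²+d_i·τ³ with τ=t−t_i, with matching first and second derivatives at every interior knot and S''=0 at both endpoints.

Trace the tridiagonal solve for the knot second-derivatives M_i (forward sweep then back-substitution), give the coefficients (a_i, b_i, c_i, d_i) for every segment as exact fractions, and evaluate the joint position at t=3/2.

  seg 0: a=-2 b=-1/3 c=0 d=1/3
  seg 1: a=0 b=11/3 c=2 d=-2/3
S(3/2) = -11/8

Δ: Δ0=1, Δ1=5
row 1: diag=6, rhs=24; c'=1/6, d'=4
back: M1=4
M: M0=0, M1=4, M2=0
seg 0: a=-2, c=M0/2=0, d=(M1−M0)/(6·2)=1/3, b=Δ0−h0·(2M0+M1)/6=-1/3
seg 1: a=0, c=M1/2=2, d=(M2−M1)/(6·1)=-2/3, b=Δ1−h1·(2M1+M2)/6=11/3
t_q=3/2 → seg 0, τ=3/2; S=-2+-1/3·τ+0·τ²+1/3·τ³=-11/8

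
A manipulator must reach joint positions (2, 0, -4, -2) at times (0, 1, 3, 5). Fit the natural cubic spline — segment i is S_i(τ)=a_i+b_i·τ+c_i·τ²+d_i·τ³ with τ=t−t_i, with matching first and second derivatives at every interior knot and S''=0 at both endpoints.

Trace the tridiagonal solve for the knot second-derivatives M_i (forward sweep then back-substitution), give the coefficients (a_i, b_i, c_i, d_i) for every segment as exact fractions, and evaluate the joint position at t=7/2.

Δ: Δ0=-2, Δ1=-2, Δ2=1
row 1: diag=6, rhs=0; c'=1/3, d'=0
row 2: denom=8−2·1/3=22/3; d'=(18−2·0)/(22/3)=27/11
back: M2=27/11
back: M1=0−1/3·27/11=-9/11
M: M0=0, M1=-9/11, M2=27/11, M3=0
seg 0: a=2, c=M0/2=0, d=(M1−M0)/(6·1)=-3/22, b=Δ0−h0·(2M0+M1)/6=-41/22
seg 1: a=0, c=M1/2=-9/22, d=(M2−M1)/(6·2)=3/11, b=Δ1−h1·(2M1+M2)/6=-25/11
seg 2: a=-4, c=M2/2=27/22, d=(M3−M2)/(6·2)=-9/44, b=Δ2−h2·(2M2+M3)/6=-7/11
t_q=7/2 → seg 2, τ=1/2; S=-4+-7/11·τ+27/22·τ²+-9/44·τ³=-1421/352

  seg 0: a=2 b=-41/22 c=0 d=-3/22
  seg 1: a=0 b=-25/11 c=-9/22 d=3/11
  seg 2: a=-4 b=-7/11 c=27/22 d=-9/44
S(7/2) = -1421/352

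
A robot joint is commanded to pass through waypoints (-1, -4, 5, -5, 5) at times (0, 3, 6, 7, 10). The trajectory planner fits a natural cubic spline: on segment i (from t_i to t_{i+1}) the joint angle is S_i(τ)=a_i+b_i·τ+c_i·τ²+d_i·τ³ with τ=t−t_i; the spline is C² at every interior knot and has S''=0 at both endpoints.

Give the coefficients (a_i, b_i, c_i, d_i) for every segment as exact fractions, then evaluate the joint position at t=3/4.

  seg 0: a=-1 b=-208/57 c=0 d=151/513
  seg 1: a=-4 b=245/57 c=151/57 d=-527/513
  seg 2: a=5 b=-430/57 c=-376/57 d=236/57
  seg 3: a=-5 b=-158/19 c=332/57 d=-332/513
S(3/4) = -4393/1216

Δ: Δ0=-1, Δ1=3, Δ2=-10, Δ3=10/3
row 1: diag=12, rhs=24; c'=1/4, d'=2
row 2: denom=8−3·1/4=29/4; d'=(-78−3·2)/(29/4)=-336/29
row 3: denom=8−1·4/29=228/29; d'=(80−1·-336/29)/(228/29)=664/57
back: M3=664/57
back: M2=-336/29−4/29·664/57=-752/57
back: M1=2−1/4·-752/57=302/57
M: M0=0, M1=302/57, M2=-752/57, M3=664/57, M4=0
seg 0: a=-1, c=M0/2=0, d=(M1−M0)/(6·3)=151/513, b=Δ0−h0·(2M0+M1)/6=-208/57
seg 1: a=-4, c=M1/2=151/57, d=(M2−M1)/(6·3)=-527/513, b=Δ1−h1·(2M1+M2)/6=245/57
seg 2: a=5, c=M2/2=-376/57, d=(M3−M2)/(6·1)=236/57, b=Δ2−h2·(2M2+M3)/6=-430/57
seg 3: a=-5, c=M3/2=332/57, d=(M4−M3)/(6·3)=-332/513, b=Δ3−h3·(2M3+M4)/6=-158/19
t_q=3/4 → seg 0, τ=3/4; S=-1+-208/57·τ+0·τ²+151/513·τ³=-4393/1216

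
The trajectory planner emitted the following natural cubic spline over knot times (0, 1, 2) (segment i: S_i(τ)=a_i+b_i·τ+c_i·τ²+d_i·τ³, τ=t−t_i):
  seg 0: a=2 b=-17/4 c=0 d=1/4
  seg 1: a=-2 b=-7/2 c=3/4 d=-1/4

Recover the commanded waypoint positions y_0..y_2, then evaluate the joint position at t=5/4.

y_0=2 y_1=-2 y_2=-5
S(5/4) = -725/256

y_0 = S_0(0) = a_0 = 2
y_1 = S_1(0) = a_1 = -2
y_2 = S_1(1) = -5
t_q=5/4 is in segment 1 (τ=1/4); S_1(τ)=-725/256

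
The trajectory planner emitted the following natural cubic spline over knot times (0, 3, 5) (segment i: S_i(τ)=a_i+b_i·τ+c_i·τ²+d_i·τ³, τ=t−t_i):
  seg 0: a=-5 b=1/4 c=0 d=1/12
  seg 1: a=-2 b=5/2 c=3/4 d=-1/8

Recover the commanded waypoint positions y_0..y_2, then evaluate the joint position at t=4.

y_0 = S_0(0) = a_0 = -5
y_1 = S_1(0) = a_1 = -2
y_2 = S_1(2) = 5
t_q=4 is in segment 1 (τ=1); S_1(τ)=9/8

y_0=-5 y_1=-2 y_2=5
S(4) = 9/8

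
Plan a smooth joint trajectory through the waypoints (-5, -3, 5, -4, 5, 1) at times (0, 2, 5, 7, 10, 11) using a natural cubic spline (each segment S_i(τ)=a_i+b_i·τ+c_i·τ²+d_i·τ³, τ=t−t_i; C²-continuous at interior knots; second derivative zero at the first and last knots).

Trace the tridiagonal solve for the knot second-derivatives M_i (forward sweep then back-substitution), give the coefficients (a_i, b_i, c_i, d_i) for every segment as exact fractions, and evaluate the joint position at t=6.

  seg 0: a=-5 b=-48/2047 c=0 d=2095/8188
  seg 1: a=-3 b=6237/2047 c=6285/4094 d=-61235/110538
  seg 2: a=5 b=-11051/4094 c=-21190/6141 d=15661/12282
  seg 3: a=-4 b=-14741/12282 c=25793/6141 d=-103171/110538
  seg 4: a=5 b=-7369/6141 c=-17195/4094 d=17195/12282
S(6) = 769/6141

Δ: Δ0=1, Δ1=8/3, Δ2=-9/2, Δ3=3, Δ4=-4
row 1: diag=10, rhs=10; c'=3/10, d'=1
row 2: denom=10−3·3/10=91/10; d'=(-43−3·1)/(91/10)=-460/91
row 3: denom=10−2·20/91=870/91; d'=(45−2·-460/91)/(870/91)=1003/174
row 4: denom=8−3·91/290=2047/290; d'=(-42−3·1003/174)/(2047/290)=-17195/2047
back: M4=-17195/2047
back: M3=1003/174−91/290·-17195/2047=51586/6141
back: M2=-460/91−20/91·51586/6141=-42380/6141
back: M1=1−3/10·-42380/6141=6285/2047
M: M0=0, M1=6285/2047, M2=-42380/6141, M3=51586/6141, M4=-17195/2047, M5=0
seg 0: a=-5, c=M0/2=0, d=(M1−M0)/(6·2)=2095/8188, b=Δ0−h0·(2M0+M1)/6=-48/2047
seg 1: a=-3, c=M1/2=6285/4094, d=(M2−M1)/(6·3)=-61235/110538, b=Δ1−h1·(2M1+M2)/6=6237/2047
seg 2: a=5, c=M2/2=-21190/6141, d=(M3−M2)/(6·2)=15661/12282, b=Δ2−h2·(2M2+M3)/6=-11051/4094
seg 3: a=-4, c=M3/2=25793/6141, d=(M4−M3)/(6·3)=-103171/110538, b=Δ3−h3·(2M3+M4)/6=-14741/12282
seg 4: a=5, c=M4/2=-17195/4094, d=(M5−M4)/(6·1)=17195/12282, b=Δ4−h4·(2M4+M5)/6=-7369/6141
t_q=6 → seg 2, τ=1; S=5+-11051/4094·τ+-21190/6141·τ²+15661/12282·τ³=769/6141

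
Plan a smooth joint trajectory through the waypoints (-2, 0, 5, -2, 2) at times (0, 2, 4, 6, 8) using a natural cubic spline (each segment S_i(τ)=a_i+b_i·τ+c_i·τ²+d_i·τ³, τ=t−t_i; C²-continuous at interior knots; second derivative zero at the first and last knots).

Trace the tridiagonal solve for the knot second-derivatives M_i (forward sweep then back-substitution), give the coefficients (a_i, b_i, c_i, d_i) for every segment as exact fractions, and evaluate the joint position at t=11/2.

Δ: Δ0=1, Δ1=5/2, Δ2=-7/2, Δ3=2
row 1: diag=8, rhs=9; c'=1/4, d'=9/8
row 2: denom=8−2·1/4=15/2; d'=(-36−2·9/8)/(15/2)=-51/10
row 3: denom=8−2·4/15=112/15; d'=(33−2·-51/10)/(112/15)=81/14
back: M3=81/14
back: M2=-51/10−4/15·81/14=-93/14
back: M1=9/8−1/4·-93/14=39/14
M: M0=0, M1=39/14, M2=-93/14, M3=81/14, M4=0
seg 0: a=-2, c=M0/2=0, d=(M1−M0)/(6·2)=13/56, b=Δ0−h0·(2M0+M1)/6=1/14
seg 1: a=0, c=M1/2=39/28, d=(M2−M1)/(6·2)=-11/14, b=Δ1−h1·(2M1+M2)/6=20/7
seg 2: a=5, c=M2/2=-93/28, d=(M3−M2)/(6·2)=29/28, b=Δ2−h2·(2M2+M3)/6=-1
seg 3: a=-2, c=M3/2=81/28, d=(M4−M3)/(6·2)=-27/56, b=Δ3−h3·(2M3+M4)/6=-13/7
t_q=11/2 → seg 2, τ=3/2; S=5+-1·τ+-93/28·τ²+29/28·τ³=-107/224

  seg 0: a=-2 b=1/14 c=0 d=13/56
  seg 1: a=0 b=20/7 c=39/28 d=-11/14
  seg 2: a=5 b=-1 c=-93/28 d=29/28
  seg 3: a=-2 b=-13/7 c=81/28 d=-27/56
S(11/2) = -107/224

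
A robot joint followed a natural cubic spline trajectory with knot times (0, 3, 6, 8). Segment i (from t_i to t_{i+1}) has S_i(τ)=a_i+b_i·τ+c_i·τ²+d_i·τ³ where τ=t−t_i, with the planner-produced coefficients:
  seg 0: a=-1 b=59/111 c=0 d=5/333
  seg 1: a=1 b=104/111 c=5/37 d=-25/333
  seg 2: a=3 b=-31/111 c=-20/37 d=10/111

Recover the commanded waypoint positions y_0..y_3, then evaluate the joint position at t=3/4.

y_0 = S_0(0) = a_0 = -1
y_1 = S_1(0) = a_1 = 1
y_2 = S_2(0) = a_2 = 3
y_3 = S_2(2) = 1
t_q=3/4 is in segment 0 (τ=3/4); S_0(τ)=-1409/2368

y_0=-1 y_1=1 y_2=3 y_3=1
S(3/4) = -1409/2368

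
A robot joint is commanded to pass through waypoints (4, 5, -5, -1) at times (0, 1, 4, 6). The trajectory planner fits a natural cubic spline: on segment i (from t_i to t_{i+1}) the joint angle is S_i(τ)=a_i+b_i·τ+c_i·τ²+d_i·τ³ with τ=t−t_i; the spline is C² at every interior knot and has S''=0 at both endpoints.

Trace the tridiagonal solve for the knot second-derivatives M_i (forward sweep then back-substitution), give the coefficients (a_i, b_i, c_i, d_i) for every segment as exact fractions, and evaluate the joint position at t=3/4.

  seg 0: a=4 b=391/213 c=0 d=-178/213
  seg 1: a=5 b=-143/213 c=-178/71 d=115/213
  seg 2: a=-5 b=-242/213 c=167/71 d=-167/426
S(3/4) = 11415/2272

Δ: Δ0=1, Δ1=-10/3, Δ2=2
row 1: diag=8, rhs=-26; c'=3/8, d'=-13/4
row 2: denom=10−3·3/8=71/8; d'=(32−3·-13/4)/(71/8)=334/71
back: M2=334/71
back: M1=-13/4−3/8·334/71=-356/71
M: M0=0, M1=-356/71, M2=334/71, M3=0
seg 0: a=4, c=M0/2=0, d=(M1−M0)/(6·1)=-178/213, b=Δ0−h0·(2M0+M1)/6=391/213
seg 1: a=5, c=M1/2=-178/71, d=(M2−M1)/(6·3)=115/213, b=Δ1−h1·(2M1+M2)/6=-143/213
seg 2: a=-5, c=M2/2=167/71, d=(M3−M2)/(6·2)=-167/426, b=Δ2−h2·(2M2+M3)/6=-242/213
t_q=3/4 → seg 0, τ=3/4; S=4+391/213·τ+0·τ²+-178/213·τ³=11415/2272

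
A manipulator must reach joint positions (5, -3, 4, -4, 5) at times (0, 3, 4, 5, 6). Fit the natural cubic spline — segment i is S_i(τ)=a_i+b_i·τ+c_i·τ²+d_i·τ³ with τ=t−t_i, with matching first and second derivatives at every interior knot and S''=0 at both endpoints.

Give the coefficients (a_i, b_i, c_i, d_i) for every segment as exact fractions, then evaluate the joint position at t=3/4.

Δ: Δ0=-8/3, Δ1=7, Δ2=-8, Δ3=9
row 1: diag=8, rhs=58; c'=1/8, d'=29/4
row 2: denom=4−1·1/8=31/8; d'=(-90−1·29/4)/(31/8)=-778/31
row 3: denom=4−1·8/31=116/31; d'=(102−1·-778/31)/(116/31)=985/29
back: M3=985/29
back: M2=-778/31−8/31·985/29=-982/29
back: M1=29/4−1/8·-982/29=333/29
M: M0=0, M1=333/29, M2=-982/29, M3=985/29, M4=0
seg 0: a=5, c=M0/2=0, d=(M1−M0)/(6·3)=37/58, b=Δ0−h0·(2M0+M1)/6=-1463/174
seg 1: a=-3, c=M1/2=333/58, d=(M2−M1)/(6·1)=-1315/174, b=Δ1−h1·(2M1+M2)/6=767/87
seg 2: a=4, c=M2/2=-491/29, d=(M3−M2)/(6·1)=1967/174, b=Δ2−h2·(2M2+M3)/6=-413/174
seg 3: a=-4, c=M3/2=985/58, d=(M4−M3)/(6·1)=-985/174, b=Δ3−h3·(2M3+M4)/6=-202/87
t_q=3/4 → seg 0, τ=3/4; S=5+-1463/174·τ+0·τ²+37/58·τ³=-3849/3712

  seg 0: a=5 b=-1463/174 c=0 d=37/58
  seg 1: a=-3 b=767/87 c=333/58 d=-1315/174
  seg 2: a=4 b=-413/174 c=-491/29 d=1967/174
  seg 3: a=-4 b=-202/87 c=985/58 d=-985/174
S(3/4) = -3849/3712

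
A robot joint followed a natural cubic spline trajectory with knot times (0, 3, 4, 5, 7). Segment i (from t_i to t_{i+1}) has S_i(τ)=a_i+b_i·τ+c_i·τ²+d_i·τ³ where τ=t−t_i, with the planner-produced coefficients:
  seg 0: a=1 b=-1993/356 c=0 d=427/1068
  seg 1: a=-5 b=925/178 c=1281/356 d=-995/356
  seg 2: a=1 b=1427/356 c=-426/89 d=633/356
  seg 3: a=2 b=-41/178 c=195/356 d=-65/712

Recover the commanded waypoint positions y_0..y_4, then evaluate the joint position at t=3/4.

y_0=1 y_1=-5 y_2=1 y_3=2 y_4=3
S(3/4) = -69037/22784

y_0 = S_0(0) = a_0 = 1
y_1 = S_1(0) = a_1 = -5
y_2 = S_2(0) = a_2 = 1
y_3 = S_3(0) = a_3 = 2
y_4 = S_3(2) = 3
t_q=3/4 is in segment 0 (τ=3/4); S_0(τ)=-69037/22784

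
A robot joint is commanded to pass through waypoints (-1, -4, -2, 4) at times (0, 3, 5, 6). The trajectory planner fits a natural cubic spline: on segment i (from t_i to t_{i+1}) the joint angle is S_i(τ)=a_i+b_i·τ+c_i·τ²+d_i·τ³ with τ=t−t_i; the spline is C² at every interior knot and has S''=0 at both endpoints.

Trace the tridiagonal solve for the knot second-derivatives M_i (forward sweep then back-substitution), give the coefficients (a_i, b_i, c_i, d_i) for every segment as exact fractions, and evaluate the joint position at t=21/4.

  seg 0: a=-1 b=-31/28 c=0 d=1/84
  seg 1: a=-4 b=-11/14 c=3/28 d=11/28
  seg 2: a=-2 b=61/14 c=69/28 d=-23/28
S(21/4) = -197/256

Δ: Δ0=-1, Δ1=1, Δ2=6
row 1: diag=10, rhs=12; c'=1/5, d'=6/5
row 2: denom=6−2·1/5=28/5; d'=(30−2·6/5)/(28/5)=69/14
back: M2=69/14
back: M1=6/5−1/5·69/14=3/14
M: M0=0, M1=3/14, M2=69/14, M3=0
seg 0: a=-1, c=M0/2=0, d=(M1−M0)/(6·3)=1/84, b=Δ0−h0·(2M0+M1)/6=-31/28
seg 1: a=-4, c=M1/2=3/28, d=(M2−M1)/(6·2)=11/28, b=Δ1−h1·(2M1+M2)/6=-11/14
seg 2: a=-2, c=M2/2=69/28, d=(M3−M2)/(6·1)=-23/28, b=Δ2−h2·(2M2+M3)/6=61/14
t_q=21/4 → seg 2, τ=1/4; S=-2+61/14·τ+69/28·τ²+-23/28·τ³=-197/256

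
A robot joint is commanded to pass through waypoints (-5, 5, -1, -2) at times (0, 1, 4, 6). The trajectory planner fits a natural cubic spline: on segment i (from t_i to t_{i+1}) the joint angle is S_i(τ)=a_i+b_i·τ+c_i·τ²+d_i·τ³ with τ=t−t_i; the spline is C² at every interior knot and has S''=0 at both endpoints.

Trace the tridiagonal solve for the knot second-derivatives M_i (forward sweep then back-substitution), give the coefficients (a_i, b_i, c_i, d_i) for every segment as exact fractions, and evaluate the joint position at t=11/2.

  seg 0: a=-5 b=1669/142 c=0 d=-249/142
  seg 1: a=5 b=461/71 c=-747/142 d=115/142
  seg 2: a=-1 b=-455/142 c=144/71 d=-24/71
S(11/2) = -677/284

Δ: Δ0=10, Δ1=-2, Δ2=-1/2
row 1: diag=8, rhs=-72; c'=3/8, d'=-9
row 2: denom=10−3·3/8=71/8; d'=(9−3·-9)/(71/8)=288/71
back: M2=288/71
back: M1=-9−3/8·288/71=-747/71
M: M0=0, M1=-747/71, M2=288/71, M3=0
seg 0: a=-5, c=M0/2=0, d=(M1−M0)/(6·1)=-249/142, b=Δ0−h0·(2M0+M1)/6=1669/142
seg 1: a=5, c=M1/2=-747/142, d=(M2−M1)/(6·3)=115/142, b=Δ1−h1·(2M1+M2)/6=461/71
seg 2: a=-1, c=M2/2=144/71, d=(M3−M2)/(6·2)=-24/71, b=Δ2−h2·(2M2+M3)/6=-455/142
t_q=11/2 → seg 2, τ=3/2; S=-1+-455/142·τ+144/71·τ²+-24/71·τ³=-677/284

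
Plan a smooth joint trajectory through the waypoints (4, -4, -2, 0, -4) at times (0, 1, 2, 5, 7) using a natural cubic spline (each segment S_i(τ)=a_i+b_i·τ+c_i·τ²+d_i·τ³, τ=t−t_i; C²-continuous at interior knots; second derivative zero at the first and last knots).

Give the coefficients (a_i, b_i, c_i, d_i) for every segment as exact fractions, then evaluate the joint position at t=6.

  seg 0: a=4 b=-4361/411 c=0 d=1073/411
  seg 1: a=-4 b=-1142/411 c=1073/137 d=-1255/411
  seg 2: a=-2 b=1531/411 c=-182/137 d=127/1233
  seg 3: a=0 b=-602/411 c=-55/137 d=55/822
S(6) = -493/274

Δ: Δ0=-8, Δ1=2, Δ2=2/3, Δ3=-2
row 1: diag=4, rhs=60; c'=1/4, d'=15
row 2: denom=8−1·1/4=31/4; d'=(-8−1·15)/(31/4)=-92/31
row 3: denom=10−3·12/31=274/31; d'=(-16−3·-92/31)/(274/31)=-110/137
back: M3=-110/137
back: M2=-92/31−12/31·-110/137=-364/137
back: M1=15−1/4·-364/137=2146/137
M: M0=0, M1=2146/137, M2=-364/137, M3=-110/137, M4=0
seg 0: a=4, c=M0/2=0, d=(M1−M0)/(6·1)=1073/411, b=Δ0−h0·(2M0+M1)/6=-4361/411
seg 1: a=-4, c=M1/2=1073/137, d=(M2−M1)/(6·1)=-1255/411, b=Δ1−h1·(2M1+M2)/6=-1142/411
seg 2: a=-2, c=M2/2=-182/137, d=(M3−M2)/(6·3)=127/1233, b=Δ2−h2·(2M2+M3)/6=1531/411
seg 3: a=0, c=M3/2=-55/137, d=(M4−M3)/(6·2)=55/822, b=Δ3−h3·(2M3+M4)/6=-602/411
t_q=6 → seg 3, τ=1; S=0+-602/411·τ+-55/137·τ²+55/822·τ³=-493/274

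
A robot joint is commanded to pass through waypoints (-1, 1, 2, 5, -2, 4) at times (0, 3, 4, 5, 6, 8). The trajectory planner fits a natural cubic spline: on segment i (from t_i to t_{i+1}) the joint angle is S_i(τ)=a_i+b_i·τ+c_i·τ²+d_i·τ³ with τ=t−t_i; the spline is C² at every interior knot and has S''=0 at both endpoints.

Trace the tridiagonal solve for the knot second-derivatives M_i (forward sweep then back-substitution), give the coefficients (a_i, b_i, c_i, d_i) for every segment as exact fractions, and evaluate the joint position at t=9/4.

Δ: Δ0=2/3, Δ1=1, Δ2=3, Δ3=-7, Δ4=3
row 1: diag=8, rhs=2; c'=1/8, d'=1/4
row 2: denom=4−1·1/8=31/8; d'=(12−1·1/4)/(31/8)=94/31
row 3: denom=4−1·8/31=116/31; d'=(-60−1·94/31)/(116/31)=-977/58
row 4: denom=6−1·31/116=665/116; d'=(60−1·-977/58)/(665/116)=8914/665
back: M4=8914/665
back: M3=-977/58−31/116·8914/665=-13584/665
back: M2=94/31−8/31·-13584/665=5522/665
back: M1=1/4−1/8·5522/665=-524/665
M: M0=0, M1=-524/665, M2=5522/665, M3=-13584/665, M4=8914/665, M5=0
seg 0: a=-1, c=M0/2=0, d=(M1−M0)/(6·3)=-262/5985, b=Δ0−h0·(2M0+M1)/6=2116/1995
seg 1: a=1, c=M1/2=-262/665, d=(M2−M1)/(6·1)=3023/1995, b=Δ1−h1·(2M1+M2)/6=-242/1995
seg 2: a=2, c=M2/2=2761/665, d=(M3−M2)/(6·1)=-9553/1995, b=Δ2−h2·(2M2+M3)/6=1451/399
seg 3: a=5, c=M3/2=-6792/665, d=(M4−M3)/(6·1)=1607/285, b=Δ3−h3·(2M3+M4)/6=-4838/1995
seg 4: a=-2, c=M4/2=4457/665, d=(M5−M4)/(6·2)=-4457/3990, b=Δ4−h4·(2M4+M5)/6=-11843/1995
t_q=9/4 → seg 0, τ=9/4; S=-1+2116/1995·τ+0·τ²+-262/5985·τ³=2699/3040

  seg 0: a=-1 b=2116/1995 c=0 d=-262/5985
  seg 1: a=1 b=-242/1995 c=-262/665 d=3023/1995
  seg 2: a=2 b=1451/399 c=2761/665 d=-9553/1995
  seg 3: a=5 b=-4838/1995 c=-6792/665 d=1607/285
  seg 4: a=-2 b=-11843/1995 c=4457/665 d=-4457/3990
S(9/4) = 2699/3040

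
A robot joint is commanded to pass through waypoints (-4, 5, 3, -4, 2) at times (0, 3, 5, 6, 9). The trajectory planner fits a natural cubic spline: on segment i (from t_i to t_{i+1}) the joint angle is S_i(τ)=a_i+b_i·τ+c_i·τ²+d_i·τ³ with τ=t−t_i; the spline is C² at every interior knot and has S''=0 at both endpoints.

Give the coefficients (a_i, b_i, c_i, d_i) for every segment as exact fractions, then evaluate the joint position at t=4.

  seg 0: a=-4 b=256/73 c=0 d=-37/657
  seg 1: a=5 b=145/73 c=-37/73 d=-36/73
  seg 2: a=3 b=-435/73 c=-253/73 d=177/73
  seg 3: a=-4 b=-410/73 c=278/73 d=-278/657
S(4) = 437/73

Δ: Δ0=3, Δ1=-1, Δ2=-7, Δ3=2
row 1: diag=10, rhs=-24; c'=1/5, d'=-12/5
row 2: denom=6−2·1/5=28/5; d'=(-36−2·-12/5)/(28/5)=-39/7
row 3: denom=8−1·5/28=219/28; d'=(54−1·-39/7)/(219/28)=556/73
back: M3=556/73
back: M2=-39/7−5/28·556/73=-506/73
back: M1=-12/5−1/5·-506/73=-74/73
M: M0=0, M1=-74/73, M2=-506/73, M3=556/73, M4=0
seg 0: a=-4, c=M0/2=0, d=(M1−M0)/(6·3)=-37/657, b=Δ0−h0·(2M0+M1)/6=256/73
seg 1: a=5, c=M1/2=-37/73, d=(M2−M1)/(6·2)=-36/73, b=Δ1−h1·(2M1+M2)/6=145/73
seg 2: a=3, c=M2/2=-253/73, d=(M3−M2)/(6·1)=177/73, b=Δ2−h2·(2M2+M3)/6=-435/73
seg 3: a=-4, c=M3/2=278/73, d=(M4−M3)/(6·3)=-278/657, b=Δ3−h3·(2M3+M4)/6=-410/73
t_q=4 → seg 1, τ=1; S=5+145/73·τ+-37/73·τ²+-36/73·τ³=437/73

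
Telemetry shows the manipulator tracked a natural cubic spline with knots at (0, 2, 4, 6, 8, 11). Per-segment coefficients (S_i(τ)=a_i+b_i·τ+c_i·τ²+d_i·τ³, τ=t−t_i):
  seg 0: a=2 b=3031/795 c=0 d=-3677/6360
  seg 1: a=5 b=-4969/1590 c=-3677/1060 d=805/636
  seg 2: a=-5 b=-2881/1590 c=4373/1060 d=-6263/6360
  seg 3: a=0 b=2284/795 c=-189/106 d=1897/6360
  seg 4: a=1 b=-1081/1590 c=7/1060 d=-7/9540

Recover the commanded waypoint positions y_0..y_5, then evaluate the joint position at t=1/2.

y_0=2 y_1=5 y_2=-5 y_3=0 y_4=1 y_5=-1
S(1/2) = 13005/3392

y_0 = S_0(0) = a_0 = 2
y_1 = S_1(0) = a_1 = 5
y_2 = S_2(0) = a_2 = -5
y_3 = S_3(0) = a_3 = 0
y_4 = S_4(0) = a_4 = 1
y_5 = S_4(3) = -1
t_q=1/2 is in segment 0 (τ=1/2); S_0(τ)=13005/3392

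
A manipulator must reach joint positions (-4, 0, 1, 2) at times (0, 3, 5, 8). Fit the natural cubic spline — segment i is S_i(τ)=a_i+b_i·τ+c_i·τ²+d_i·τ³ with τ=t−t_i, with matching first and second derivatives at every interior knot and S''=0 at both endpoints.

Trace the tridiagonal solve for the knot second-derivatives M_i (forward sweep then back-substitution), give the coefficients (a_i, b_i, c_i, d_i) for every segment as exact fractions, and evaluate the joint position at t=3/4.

  seg 0: a=-4 b=19/12 c=0 d=-1/36
  seg 1: a=0 b=5/6 c=-1/4 d=1/24
  seg 2: a=1 b=1/3 c=0 d=0
S(3/4) = -723/256

Δ: Δ0=4/3, Δ1=1/2, Δ2=1/3
row 1: diag=10, rhs=-5; c'=1/5, d'=-1/2
row 2: denom=10−2·1/5=48/5; d'=(-1−2·-1/2)/(48/5)=0
back: M2=0
back: M1=-1/2−1/5·0=-1/2
M: M0=0, M1=-1/2, M2=0, M3=0
seg 0: a=-4, c=M0/2=0, d=(M1−M0)/(6·3)=-1/36, b=Δ0−h0·(2M0+M1)/6=19/12
seg 1: a=0, c=M1/2=-1/4, d=(M2−M1)/(6·2)=1/24, b=Δ1−h1·(2M1+M2)/6=5/6
seg 2: a=1, c=M2/2=0, d=(M3−M2)/(6·3)=0, b=Δ2−h2·(2M2+M3)/6=1/3
t_q=3/4 → seg 0, τ=3/4; S=-4+19/12·τ+0·τ²+-1/36·τ³=-723/256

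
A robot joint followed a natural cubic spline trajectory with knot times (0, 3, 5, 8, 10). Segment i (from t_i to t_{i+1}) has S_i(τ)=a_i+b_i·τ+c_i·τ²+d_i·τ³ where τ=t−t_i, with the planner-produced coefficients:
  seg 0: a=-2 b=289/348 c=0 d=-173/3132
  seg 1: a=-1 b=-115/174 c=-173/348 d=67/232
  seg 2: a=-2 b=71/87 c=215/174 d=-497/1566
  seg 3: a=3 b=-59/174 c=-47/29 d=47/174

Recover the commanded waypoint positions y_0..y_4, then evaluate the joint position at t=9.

y_0 = S_0(0) = a_0 = -2
y_1 = S_1(0) = a_1 = -1
y_2 = S_2(0) = a_2 = -2
y_3 = S_3(0) = a_3 = 3
y_4 = S_3(2) = -2
t_q=9 is in segment 3 (τ=1); S_3(τ)=38/29

y_0=-2 y_1=-1 y_2=-2 y_3=3 y_4=-2
S(9) = 38/29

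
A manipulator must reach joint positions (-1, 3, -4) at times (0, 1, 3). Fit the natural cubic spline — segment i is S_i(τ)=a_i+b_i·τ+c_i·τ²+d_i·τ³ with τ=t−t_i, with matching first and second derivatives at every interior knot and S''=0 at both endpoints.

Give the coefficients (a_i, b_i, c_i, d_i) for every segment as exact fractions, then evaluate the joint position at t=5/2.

  seg 0: a=-1 b=21/4 c=0 d=-5/4
  seg 1: a=3 b=3/2 c=-15/4 d=5/8
S(5/2) = -69/64

Δ: Δ0=4, Δ1=-7/2
row 1: diag=6, rhs=-45; c'=1/3, d'=-15/2
back: M1=-15/2
M: M0=0, M1=-15/2, M2=0
seg 0: a=-1, c=M0/2=0, d=(M1−M0)/(6·1)=-5/4, b=Δ0−h0·(2M0+M1)/6=21/4
seg 1: a=3, c=M1/2=-15/4, d=(M2−M1)/(6·2)=5/8, b=Δ1−h1·(2M1+M2)/6=3/2
t_q=5/2 → seg 1, τ=3/2; S=3+3/2·τ+-15/4·τ²+5/8·τ³=-69/64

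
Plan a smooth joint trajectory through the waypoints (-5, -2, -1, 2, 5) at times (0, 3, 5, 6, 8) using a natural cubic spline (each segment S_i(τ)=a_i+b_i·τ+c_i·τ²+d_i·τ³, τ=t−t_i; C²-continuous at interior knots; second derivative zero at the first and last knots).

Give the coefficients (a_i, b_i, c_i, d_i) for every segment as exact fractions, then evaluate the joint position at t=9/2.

Δ: Δ0=1, Δ1=1/2, Δ2=3, Δ3=3/2
row 1: diag=10, rhs=-3; c'=1/5, d'=-3/10
row 2: denom=6−2·1/5=28/5; d'=(15−2·-3/10)/(28/5)=39/14
row 3: denom=6−1·5/28=163/28; d'=(-9−1·39/14)/(163/28)=-330/163
back: M3=-330/163
back: M2=39/14−5/28·-330/163=513/163
back: M1=-3/10−1/5·513/163=-303/326
M: M0=0, M1=-303/326, M2=513/163, M3=-330/163, M4=0
seg 0: a=-5, c=M0/2=0, d=(M1−M0)/(6·3)=-101/1956, b=Δ0−h0·(2M0+M1)/6=955/652
seg 1: a=-2, c=M1/2=-303/652, d=(M2−M1)/(6·2)=443/1304, b=Δ1−h1·(2M1+M2)/6=23/326
seg 2: a=-1, c=M2/2=513/326, d=(M3−M2)/(6·1)=-281/326, b=Δ2−h2·(2M2+M3)/6=373/163
seg 3: a=2, c=M3/2=-165/163, d=(M4−M3)/(6·2)=55/326, b=Δ3−h3·(2M3+M4)/6=929/326
t_q=9/2 → seg 1, τ=3/2; S=-2+23/326·τ+-303/652·τ²+443/1304·τ³=-18707/10432

  seg 0: a=-5 b=955/652 c=0 d=-101/1956
  seg 1: a=-2 b=23/326 c=-303/652 d=443/1304
  seg 2: a=-1 b=373/163 c=513/326 d=-281/326
  seg 3: a=2 b=929/326 c=-165/163 d=55/326
S(9/2) = -18707/10432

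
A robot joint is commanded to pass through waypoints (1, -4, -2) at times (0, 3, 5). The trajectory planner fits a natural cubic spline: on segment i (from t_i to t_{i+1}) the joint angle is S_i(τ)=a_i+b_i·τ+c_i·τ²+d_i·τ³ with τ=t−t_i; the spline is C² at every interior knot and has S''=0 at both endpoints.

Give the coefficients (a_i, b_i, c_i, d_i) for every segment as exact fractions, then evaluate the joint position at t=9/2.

  seg 0: a=1 b=-37/15 c=0 d=4/45
  seg 1: a=-4 b=-1/15 c=4/5 d=-2/15
S(9/2) = -11/4

Δ: Δ0=-5/3, Δ1=1
row 1: diag=10, rhs=16; c'=1/5, d'=8/5
back: M1=8/5
M: M0=0, M1=8/5, M2=0
seg 0: a=1, c=M0/2=0, d=(M1−M0)/(6·3)=4/45, b=Δ0−h0·(2M0+M1)/6=-37/15
seg 1: a=-4, c=M1/2=4/5, d=(M2−M1)/(6·2)=-2/15, b=Δ1−h1·(2M1+M2)/6=-1/15
t_q=9/2 → seg 1, τ=3/2; S=-4+-1/15·τ+4/5·τ²+-2/15·τ³=-11/4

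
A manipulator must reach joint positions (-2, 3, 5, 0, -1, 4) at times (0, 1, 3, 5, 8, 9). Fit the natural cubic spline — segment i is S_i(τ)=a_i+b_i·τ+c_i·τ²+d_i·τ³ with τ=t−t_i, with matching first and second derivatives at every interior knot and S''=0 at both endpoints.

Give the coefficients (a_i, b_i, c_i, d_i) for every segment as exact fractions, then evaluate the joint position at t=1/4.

  seg 0: a=-2 b=48905/8796 c=0 d=-4925/8796
  seg 1: a=3 b=17065/4398 c=-4925/2932 d=527/4398
  seg 2: a=5 b=-6161/4398 c=-2817/2932 d=3617/17592
  seg 3: a=0 b=-6106/2199 c=200/733 d=397/2199
  seg 4: a=-1 b=8213/2199 c=1391/733 d=-1391/2199
S(1/4) = -116111/187648

Δ: Δ0=5, Δ1=1, Δ2=-5/2, Δ3=-1/3, Δ4=5
row 1: diag=6, rhs=-24; c'=1/3, d'=-4
row 2: denom=8−2·1/3=22/3; d'=(-21−2·-4)/(22/3)=-39/22
row 3: denom=10−2·3/11=104/11; d'=(13−2·-39/22)/(104/11)=7/4
row 4: denom=8−3·33/104=733/104; d'=(32−3·7/4)/(733/104)=2782/733
back: M4=2782/733
back: M3=7/4−33/104·2782/733=400/733
back: M2=-39/22−3/11·400/733=-2817/1466
back: M1=-4−1/3·-2817/1466=-4925/1466
M: M0=0, M1=-4925/1466, M2=-2817/1466, M3=400/733, M4=2782/733, M5=0
seg 0: a=-2, c=M0/2=0, d=(M1−M0)/(6·1)=-4925/8796, b=Δ0−h0·(2M0+M1)/6=48905/8796
seg 1: a=3, c=M1/2=-4925/2932, d=(M2−M1)/(6·2)=527/4398, b=Δ1−h1·(2M1+M2)/6=17065/4398
seg 2: a=5, c=M2/2=-2817/2932, d=(M3−M2)/(6·2)=3617/17592, b=Δ2−h2·(2M2+M3)/6=-6161/4398
seg 3: a=0, c=M3/2=200/733, d=(M4−M3)/(6·3)=397/2199, b=Δ3−h3·(2M3+M4)/6=-6106/2199
seg 4: a=-1, c=M4/2=1391/733, d=(M5−M4)/(6·1)=-1391/2199, b=Δ4−h4·(2M4+M5)/6=8213/2199
t_q=1/4 → seg 0, τ=1/4; S=-2+48905/8796·τ+0·τ²+-4925/8796·τ³=-116111/187648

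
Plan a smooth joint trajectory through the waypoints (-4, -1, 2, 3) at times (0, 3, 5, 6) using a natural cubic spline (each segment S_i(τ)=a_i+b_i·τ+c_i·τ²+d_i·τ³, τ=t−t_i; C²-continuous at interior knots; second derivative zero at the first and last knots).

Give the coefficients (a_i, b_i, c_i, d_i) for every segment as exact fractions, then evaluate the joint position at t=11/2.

Δ: Δ0=1, Δ1=3/2, Δ2=1
row 1: diag=10, rhs=3; c'=1/5, d'=3/10
row 2: denom=6−2·1/5=28/5; d'=(-3−2·3/10)/(28/5)=-9/14
back: M2=-9/14
back: M1=3/10−1/5·-9/14=3/7
M: M0=0, M1=3/7, M2=-9/14, M3=0
seg 0: a=-4, c=M0/2=0, d=(M1−M0)/(6·3)=1/42, b=Δ0−h0·(2M0+M1)/6=11/14
seg 1: a=-1, c=M1/2=3/14, d=(M2−M1)/(6·2)=-5/56, b=Δ1−h1·(2M1+M2)/6=10/7
seg 2: a=2, c=M2/2=-9/28, d=(M3−M2)/(6·1)=3/28, b=Δ2−h2·(2M2+M3)/6=17/14
t_q=11/2 → seg 2, τ=1/2; S=2+17/14·τ+-9/28·τ²+3/28·τ³=569/224

  seg 0: a=-4 b=11/14 c=0 d=1/42
  seg 1: a=-1 b=10/7 c=3/14 d=-5/56
  seg 2: a=2 b=17/14 c=-9/28 d=3/28
S(11/2) = 569/224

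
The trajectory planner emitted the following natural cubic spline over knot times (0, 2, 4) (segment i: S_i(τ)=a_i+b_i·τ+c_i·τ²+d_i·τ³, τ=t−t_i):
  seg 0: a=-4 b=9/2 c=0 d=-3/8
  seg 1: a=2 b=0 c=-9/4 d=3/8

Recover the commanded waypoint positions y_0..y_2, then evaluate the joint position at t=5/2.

y_0=-4 y_1=2 y_2=-4
S(5/2) = 95/64

y_0 = S_0(0) = a_0 = -4
y_1 = S_1(0) = a_1 = 2
y_2 = S_1(2) = -4
t_q=5/2 is in segment 1 (τ=1/2); S_1(τ)=95/64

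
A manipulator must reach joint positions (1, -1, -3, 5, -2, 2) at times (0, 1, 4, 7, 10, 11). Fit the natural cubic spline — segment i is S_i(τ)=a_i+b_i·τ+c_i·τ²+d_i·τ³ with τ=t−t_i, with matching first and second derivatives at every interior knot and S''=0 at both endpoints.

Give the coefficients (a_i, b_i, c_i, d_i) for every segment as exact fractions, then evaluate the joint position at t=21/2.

  seg 0: a=1 b=-661/333 c=0 d=-5/333
  seg 1: a=-1 b=-676/333 c=-5/111 d=499/2997
  seg 2: a=-3 b=731/333 c=484/333 d=-35/81
  seg 3: a=5 b=-250/333 c=-811/333 d=1906/2997
  seg 4: a=-2 b=602/333 c=365/111 d=-365/333
S(21/2) = -365/888

Δ: Δ0=-2, Δ1=-2/3, Δ2=8/3, Δ3=-7/3, Δ4=4
row 1: diag=8, rhs=8; c'=3/8, d'=1
row 2: denom=12−3·3/8=87/8; d'=(20−3·1)/(87/8)=136/87
row 3: denom=12−3·8/29=324/29; d'=(-30−3·136/87)/(324/29)=-503/162
row 4: denom=8−3·29/108=259/36; d'=(38−3·-503/162)/(259/36)=730/111
back: M4=730/111
back: M3=-503/162−29/108·730/111=-1622/333
back: M2=136/87−8/29·-1622/333=968/333
back: M1=1−3/8·968/333=-10/111
M: M0=0, M1=-10/111, M2=968/333, M3=-1622/333, M4=730/111, M5=0
seg 0: a=1, c=M0/2=0, d=(M1−M0)/(6·1)=-5/333, b=Δ0−h0·(2M0+M1)/6=-661/333
seg 1: a=-1, c=M1/2=-5/111, d=(M2−M1)/(6·3)=499/2997, b=Δ1−h1·(2M1+M2)/6=-676/333
seg 2: a=-3, c=M2/2=484/333, d=(M3−M2)/(6·3)=-35/81, b=Δ2−h2·(2M2+M3)/6=731/333
seg 3: a=5, c=M3/2=-811/333, d=(M4−M3)/(6·3)=1906/2997, b=Δ3−h3·(2M3+M4)/6=-250/333
seg 4: a=-2, c=M4/2=365/111, d=(M5−M4)/(6·1)=-365/333, b=Δ4−h4·(2M4+M5)/6=602/333
t_q=21/2 → seg 4, τ=1/2; S=-2+602/333·τ+365/111·τ²+-365/333·τ³=-365/888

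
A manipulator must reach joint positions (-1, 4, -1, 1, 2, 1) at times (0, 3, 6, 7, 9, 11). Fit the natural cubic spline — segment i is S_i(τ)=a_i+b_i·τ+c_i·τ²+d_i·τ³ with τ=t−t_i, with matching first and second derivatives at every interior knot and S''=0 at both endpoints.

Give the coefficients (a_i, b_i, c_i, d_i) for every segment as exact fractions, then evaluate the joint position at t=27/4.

Δ: Δ0=5/3, Δ1=-5/3, Δ2=2, Δ3=1/2, Δ4=-1/2
row 1: diag=12, rhs=-20; c'=1/4, d'=-5/3
row 2: denom=8−3·1/4=29/4; d'=(22−3·-5/3)/(29/4)=108/29
row 3: denom=6−1·4/29=170/29; d'=(-9−1·108/29)/(170/29)=-369/170
row 4: denom=8−2·29/85=622/85; d'=(-6−2·-369/170)/(622/85)=-141/622
back: M4=-141/622
back: M3=-369/170−29/85·-141/622=-651/311
back: M2=108/29−4/29·-651/311=1248/311
back: M1=-5/3−1/4·1248/311=-2491/933
M: M0=0, M1=-2491/933, M2=1248/311, M3=-651/311, M4=-141/622, M5=0
seg 0: a=-1, c=M0/2=0, d=(M1−M0)/(6·3)=-2491/16794, b=Δ0−h0·(2M0+M1)/6=1867/622
seg 1: a=4, c=M1/2=-2491/1866, d=(M2−M1)/(6·3)=6235/16794, b=Δ1−h1·(2M1+M2)/6=-312/311
seg 2: a=-1, c=M2/2=624/311, d=(M3−M2)/(6·1)=-633/622, b=Δ2−h2·(2M2+M3)/6=629/622
seg 3: a=1, c=M3/2=-651/622, d=(M4−M3)/(6·2)=387/2488, b=Δ3−h3·(2M3+M4)/6=613/311
seg 4: a=2, c=M4/2=-141/1244, d=(M5−M4)/(6·2)=47/2488, b=Δ4−h4·(2M4+M5)/6=-217/622
t_q=27/4 → seg 2, τ=3/4; S=-1+629/622·τ+624/311·τ²+-633/622·τ³=18221/39808

  seg 0: a=-1 b=1867/622 c=0 d=-2491/16794
  seg 1: a=4 b=-312/311 c=-2491/1866 d=6235/16794
  seg 2: a=-1 b=629/622 c=624/311 d=-633/622
  seg 3: a=1 b=613/311 c=-651/622 d=387/2488
  seg 4: a=2 b=-217/622 c=-141/1244 d=47/2488
S(27/4) = 18221/39808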